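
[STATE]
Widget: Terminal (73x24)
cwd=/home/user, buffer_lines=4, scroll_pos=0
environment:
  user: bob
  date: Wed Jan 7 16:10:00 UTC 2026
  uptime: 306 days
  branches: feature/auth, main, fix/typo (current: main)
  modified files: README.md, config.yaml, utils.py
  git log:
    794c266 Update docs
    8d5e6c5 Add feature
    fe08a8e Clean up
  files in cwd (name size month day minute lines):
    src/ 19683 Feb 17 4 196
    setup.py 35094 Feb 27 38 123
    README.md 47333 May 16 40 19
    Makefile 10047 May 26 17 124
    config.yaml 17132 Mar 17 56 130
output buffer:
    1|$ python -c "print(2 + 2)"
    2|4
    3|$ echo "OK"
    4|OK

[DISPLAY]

$ python -c "print(2 + 2)"                                               
4                                                                        
$ echo "OK"                                                              
OK                                                                       
$ █                                                                      
                                                                         
                                                                         
                                                                         
                                                                         
                                                                         
                                                                         
                                                                         
                                                                         
                                                                         
                                                                         
                                                                         
                                                                         
                                                                         
                                                                         
                                                                         
                                                                         
                                                                         
                                                                         
                                                                         


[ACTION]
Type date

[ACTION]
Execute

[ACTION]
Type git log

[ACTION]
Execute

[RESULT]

$ python -c "print(2 + 2)"                                               
4                                                                        
$ echo "OK"                                                              
OK                                                                       
$ date                                                                   
Wed Jan 7 16:10:00 UTC 2026                                              
$ git log                                                                
794c266 Update docs                                                      
8d5e6c5 Add feature                                                      
fe08a8e Clean up                                                         
$ █                                                                      
                                                                         
                                                                         
                                                                         
                                                                         
                                                                         
                                                                         
                                                                         
                                                                         
                                                                         
                                                                         
                                                                         
                                                                         
                                                                         


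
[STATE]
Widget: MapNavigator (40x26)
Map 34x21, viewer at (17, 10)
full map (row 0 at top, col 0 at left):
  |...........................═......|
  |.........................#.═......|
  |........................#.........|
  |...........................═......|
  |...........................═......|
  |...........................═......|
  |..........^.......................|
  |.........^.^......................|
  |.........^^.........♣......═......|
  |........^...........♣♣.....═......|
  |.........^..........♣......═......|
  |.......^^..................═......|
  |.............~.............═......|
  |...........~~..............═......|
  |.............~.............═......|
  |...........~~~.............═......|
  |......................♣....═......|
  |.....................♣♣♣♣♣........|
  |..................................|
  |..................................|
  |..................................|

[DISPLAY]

                                        
                                        
                                        
   ...........................═......   
   .........................#.═......   
   ........................#.........   
   ...........................═......   
   ...........................═......   
   ...........................═......   
   ..........^.......................   
   .........^.^......................   
   .........^^.........♣......═......   
   ........^...........♣♣.....═......   
   .........^.......@..♣......═......   
   .......^^..................═......   
   .............~.............═......   
   ...........~~..............═......   
   .............~.............═......   
   ...........~~~.............═......   
   ......................♣....═......   
   .....................♣♣♣♣♣........   
   ..................................   
   ..................................   
   ..................................   
                                        
                                        


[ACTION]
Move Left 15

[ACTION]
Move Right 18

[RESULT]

                                        
                                        
                                        
...........................═......      
.........................#.═......      
........................#.........      
...........................═......      
...........................═......      
...........................═......      
..........^.......................      
.........^.^......................      
.........^^.........♣......═......      
........^...........♣♣.....═......      
.........^..........@......═......      
.......^^..................═......      
.............~.............═......      
...........~~..............═......      
.............~.............═......      
...........~~~.............═......      
......................♣....═......      
.....................♣♣♣♣♣........      
..................................      
..................................      
..................................      
                                        
                                        


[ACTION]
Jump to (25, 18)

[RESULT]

......................═......           
.....^.......................           
....^.^......................           
....^^.........♣......═......           
...^...........♣♣.....═......           
....^..........♣......═......           
..^^..................═......           
........~.............═......           
......~~..............═......           
........~.............═......           
......~~~.............═......           
.................♣....═......           
................♣♣♣♣♣........           
....................@........           
.............................           
.............................           
                                        
                                        
                                        
                                        
                                        
                                        
                                        
                                        
                                        
                                        


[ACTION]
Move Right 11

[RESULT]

..............═......                   
.....................                   
.....................                   
.......♣......═......                   
.......♣♣.....═......                   
.......♣......═......                   
..............═......                   
~.............═......                   
..............═......                   
~.............═......                   
~.............═......                   
.........♣....═......                   
........♣♣♣♣♣........                   
....................@                   
.....................                   
.....................                   
                                        
                                        
                                        
                                        
                                        
                                        
                                        
                                        
                                        
                                        


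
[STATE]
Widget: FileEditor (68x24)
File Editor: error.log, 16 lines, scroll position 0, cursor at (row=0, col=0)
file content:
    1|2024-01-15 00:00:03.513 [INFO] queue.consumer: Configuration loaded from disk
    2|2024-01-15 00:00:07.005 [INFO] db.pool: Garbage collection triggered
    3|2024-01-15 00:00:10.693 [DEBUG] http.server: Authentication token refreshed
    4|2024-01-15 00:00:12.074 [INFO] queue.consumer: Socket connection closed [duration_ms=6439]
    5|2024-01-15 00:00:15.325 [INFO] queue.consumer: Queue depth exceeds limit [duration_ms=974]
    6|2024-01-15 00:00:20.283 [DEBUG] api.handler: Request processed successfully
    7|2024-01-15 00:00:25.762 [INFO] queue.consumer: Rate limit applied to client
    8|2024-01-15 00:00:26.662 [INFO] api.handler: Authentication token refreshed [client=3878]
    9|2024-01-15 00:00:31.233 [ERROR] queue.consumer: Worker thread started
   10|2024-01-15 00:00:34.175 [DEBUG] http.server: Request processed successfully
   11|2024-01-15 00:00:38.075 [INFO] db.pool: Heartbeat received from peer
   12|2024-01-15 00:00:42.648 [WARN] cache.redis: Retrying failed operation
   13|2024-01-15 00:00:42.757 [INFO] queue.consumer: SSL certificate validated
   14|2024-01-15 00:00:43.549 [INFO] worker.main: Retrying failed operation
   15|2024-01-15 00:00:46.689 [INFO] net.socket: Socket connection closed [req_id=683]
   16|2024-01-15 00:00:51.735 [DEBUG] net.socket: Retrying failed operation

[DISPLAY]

█024-01-15 00:00:03.513 [INFO] queue.consumer: Configuration loaded▲
2024-01-15 00:00:07.005 [INFO] db.pool: Garbage collection triggere█
2024-01-15 00:00:10.693 [DEBUG] http.server: Authentication token r░
2024-01-15 00:00:12.074 [INFO] queue.consumer: Socket connection cl░
2024-01-15 00:00:15.325 [INFO] queue.consumer: Queue depth exceeds ░
2024-01-15 00:00:20.283 [DEBUG] api.handler: Request processed succ░
2024-01-15 00:00:25.762 [INFO] queue.consumer: Rate limit applied t░
2024-01-15 00:00:26.662 [INFO] api.handler: Authentication token re░
2024-01-15 00:00:31.233 [ERROR] queue.consumer: Worker thread start░
2024-01-15 00:00:34.175 [DEBUG] http.server: Request processed succ░
2024-01-15 00:00:38.075 [INFO] db.pool: Heartbeat received from pee░
2024-01-15 00:00:42.648 [WARN] cache.redis: Retrying failed operati░
2024-01-15 00:00:42.757 [INFO] queue.consumer: SSL certificate vali░
2024-01-15 00:00:43.549 [INFO] worker.main: Retrying failed operati░
2024-01-15 00:00:46.689 [INFO] net.socket: Socket connection closed░
2024-01-15 00:00:51.735 [DEBUG] net.socket: Retrying failed operati░
                                                                   ░
                                                                   ░
                                                                   ░
                                                                   ░
                                                                   ░
                                                                   ░
                                                                   ░
                                                                   ▼


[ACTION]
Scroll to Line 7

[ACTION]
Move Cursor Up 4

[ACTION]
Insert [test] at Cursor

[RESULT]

test█024-01-15 00:00:03.513 [INFO] queue.consumer: Configuration lo▲
2024-01-15 00:00:07.005 [INFO] db.pool: Garbage collection triggere█
2024-01-15 00:00:10.693 [DEBUG] http.server: Authentication token r░
2024-01-15 00:00:12.074 [INFO] queue.consumer: Socket connection cl░
2024-01-15 00:00:15.325 [INFO] queue.consumer: Queue depth exceeds ░
2024-01-15 00:00:20.283 [DEBUG] api.handler: Request processed succ░
2024-01-15 00:00:25.762 [INFO] queue.consumer: Rate limit applied t░
2024-01-15 00:00:26.662 [INFO] api.handler: Authentication token re░
2024-01-15 00:00:31.233 [ERROR] queue.consumer: Worker thread start░
2024-01-15 00:00:34.175 [DEBUG] http.server: Request processed succ░
2024-01-15 00:00:38.075 [INFO] db.pool: Heartbeat received from pee░
2024-01-15 00:00:42.648 [WARN] cache.redis: Retrying failed operati░
2024-01-15 00:00:42.757 [INFO] queue.consumer: SSL certificate vali░
2024-01-15 00:00:43.549 [INFO] worker.main: Retrying failed operati░
2024-01-15 00:00:46.689 [INFO] net.socket: Socket connection closed░
2024-01-15 00:00:51.735 [DEBUG] net.socket: Retrying failed operati░
                                                                   ░
                                                                   ░
                                                                   ░
                                                                   ░
                                                                   ░
                                                                   ░
                                                                   ░
                                                                   ▼


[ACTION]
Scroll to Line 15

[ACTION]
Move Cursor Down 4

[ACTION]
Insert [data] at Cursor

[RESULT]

test2024-01-15 00:00:03.513 [INFO] queue.consumer: Configuration lo▲
2024-01-15 00:00:07.005 [INFO] db.pool: Garbage collection triggere█
2024-01-15 00:00:10.693 [DEBUG] http.server: Authentication token r░
2024-01-15 00:00:12.074 [INFO] queue.consumer: Socket connection cl░
2024data█01-15 00:00:15.325 [INFO] queue.consumer: Queue depth exce░
2024-01-15 00:00:20.283 [DEBUG] api.handler: Request processed succ░
2024-01-15 00:00:25.762 [INFO] queue.consumer: Rate limit applied t░
2024-01-15 00:00:26.662 [INFO] api.handler: Authentication token re░
2024-01-15 00:00:31.233 [ERROR] queue.consumer: Worker thread start░
2024-01-15 00:00:34.175 [DEBUG] http.server: Request processed succ░
2024-01-15 00:00:38.075 [INFO] db.pool: Heartbeat received from pee░
2024-01-15 00:00:42.648 [WARN] cache.redis: Retrying failed operati░
2024-01-15 00:00:42.757 [INFO] queue.consumer: SSL certificate vali░
2024-01-15 00:00:43.549 [INFO] worker.main: Retrying failed operati░
2024-01-15 00:00:46.689 [INFO] net.socket: Socket connection closed░
2024-01-15 00:00:51.735 [DEBUG] net.socket: Retrying failed operati░
                                                                   ░
                                                                   ░
                                                                   ░
                                                                   ░
                                                                   ░
                                                                   ░
                                                                   ░
                                                                   ▼


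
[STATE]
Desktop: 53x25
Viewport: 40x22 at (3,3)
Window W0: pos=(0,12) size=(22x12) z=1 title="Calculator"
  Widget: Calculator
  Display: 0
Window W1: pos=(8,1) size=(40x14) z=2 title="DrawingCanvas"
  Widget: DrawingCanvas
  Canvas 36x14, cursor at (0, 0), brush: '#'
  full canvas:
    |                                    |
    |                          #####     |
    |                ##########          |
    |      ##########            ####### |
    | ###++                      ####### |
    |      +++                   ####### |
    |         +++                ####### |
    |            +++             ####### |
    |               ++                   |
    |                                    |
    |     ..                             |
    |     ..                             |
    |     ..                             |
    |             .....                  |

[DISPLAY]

     ┠──────────────────────────────────
     ┃+                                 
     ┃                          #####   
     ┃                ##########        
     ┃      ##########            ######
     ┃ ###++                      ######
     ┃      +++                   ######
     ┃         +++                ######
     ┃            +++             ######
━━━━━┃               ++                 
alcul┃                                  
─────┗━━━━━━━━━━━━━━━━━━━━━━━━━━━━━━━━━━
                 0┃                     
──┬───┬───┬───┐   ┃                     
7 │ 8 │ 9 │ ÷ │   ┃                     
──┼───┼───┼───┤   ┃                     
4 │ 5 │ 6 │ × │   ┃                     
──┼───┼───┼───┤   ┃                     
1 │ 2 │ 3 │ - │   ┃                     
──┴───┴───┴───┘   ┃                     
━━━━━━━━━━━━━━━━━━┛                     
                                        


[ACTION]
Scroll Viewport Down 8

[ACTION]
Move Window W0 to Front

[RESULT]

     ┠──────────────────────────────────
     ┃+                                 
     ┃                          #####   
     ┃                ##########        
     ┃      ##########            ######
     ┃ ###++                      ######
     ┃      +++                   ######
     ┃         +++                ######
     ┃            +++             ######
━━━━━━━━━━━━━━━━━━┓  ++                 
alculator         ┃                     
──────────────────┨━━━━━━━━━━━━━━━━━━━━━
                 0┃                     
──┬───┬───┬───┐   ┃                     
7 │ 8 │ 9 │ ÷ │   ┃                     
──┼───┼───┼───┤   ┃                     
4 │ 5 │ 6 │ × │   ┃                     
──┼───┼───┼───┤   ┃                     
1 │ 2 │ 3 │ - │   ┃                     
──┴───┴───┴───┘   ┃                     
━━━━━━━━━━━━━━━━━━┛                     
                                        


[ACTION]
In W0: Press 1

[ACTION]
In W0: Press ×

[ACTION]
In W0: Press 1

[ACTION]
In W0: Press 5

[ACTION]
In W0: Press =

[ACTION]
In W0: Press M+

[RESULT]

     ┠──────────────────────────────────
     ┃+                                 
     ┃                          #####   
     ┃                ##########        
     ┃      ##########            ######
     ┃ ###++                      ######
     ┃      +++                   ######
     ┃         +++                ######
     ┃            +++             ######
━━━━━━━━━━━━━━━━━━┓  ++                 
alculator         ┃                     
──────────────────┨━━━━━━━━━━━━━━━━━━━━━
                15┃                     
──┬───┬───┬───┐   ┃                     
7 │ 8 │ 9 │ ÷ │   ┃                     
──┼───┼───┼───┤   ┃                     
4 │ 5 │ 6 │ × │   ┃                     
──┼───┼───┼───┤   ┃                     
1 │ 2 │ 3 │ - │   ┃                     
──┴───┴───┴───┘   ┃                     
━━━━━━━━━━━━━━━━━━┛                     
                                        


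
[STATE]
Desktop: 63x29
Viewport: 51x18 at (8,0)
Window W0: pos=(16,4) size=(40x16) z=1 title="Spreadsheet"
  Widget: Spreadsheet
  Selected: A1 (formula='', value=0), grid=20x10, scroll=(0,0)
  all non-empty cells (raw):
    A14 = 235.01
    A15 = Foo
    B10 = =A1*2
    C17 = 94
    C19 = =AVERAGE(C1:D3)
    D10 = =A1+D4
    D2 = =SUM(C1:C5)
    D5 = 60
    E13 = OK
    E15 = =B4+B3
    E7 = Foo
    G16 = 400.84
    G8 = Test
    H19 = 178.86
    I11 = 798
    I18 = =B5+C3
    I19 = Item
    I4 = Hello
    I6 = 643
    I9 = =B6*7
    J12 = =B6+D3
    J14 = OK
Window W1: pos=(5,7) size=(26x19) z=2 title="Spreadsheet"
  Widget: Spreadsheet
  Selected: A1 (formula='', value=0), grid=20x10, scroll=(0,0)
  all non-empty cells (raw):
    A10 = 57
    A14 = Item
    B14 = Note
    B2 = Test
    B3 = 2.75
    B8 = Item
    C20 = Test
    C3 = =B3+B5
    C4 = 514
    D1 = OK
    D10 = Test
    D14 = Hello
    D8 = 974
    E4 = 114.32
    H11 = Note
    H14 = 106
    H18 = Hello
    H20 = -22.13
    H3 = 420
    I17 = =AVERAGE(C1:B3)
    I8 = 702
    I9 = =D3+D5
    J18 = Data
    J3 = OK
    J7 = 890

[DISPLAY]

                                                   
                                                   
                                                   
                                                   
        ┏━━━━━━━━━━━━━━━━━━━━━━━━━━━━━━━━━━━━━━┓   
        ┃ Spreadsheet                          ┃   
        ┠──────────────────────────────────────┨   
━━━━━━━━━━━━━━━━━━━━━━┓                        ┃   
preadsheet            ┃ B       C       D      ┃   
──────────────────────┨------------------------┃   
:                     ┃     0       0       0  ┃   
     A       B       C┃     0       0       0  ┃   
----------------------┃     0       0       0  ┃   
1      [0]       0    ┃     0       0       0  ┃   
2        0Test        ┃     0       0      60  ┃   
3        0    2.75    ┃     0       0       0  ┃   
4        0       0    ┃     0       0       0Fo┃   
5        0       0    ┃     0       0       0  ┃   


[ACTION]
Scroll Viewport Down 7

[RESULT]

━━━━━━━━━━━━━━━━━━━━━━┓                        ┃   
preadsheet            ┃ B       C       D      ┃   
──────────────────────┨------------------------┃   
:                     ┃     0       0       0  ┃   
     A       B       C┃     0       0       0  ┃   
----------------------┃     0       0       0  ┃   
1      [0]       0    ┃     0       0       0  ┃   
2        0Test        ┃     0       0      60  ┃   
3        0    2.75    ┃     0       0       0  ┃   
4        0       0    ┃     0       0       0Fo┃   
5        0       0    ┃     0       0       0  ┃   
6        0       0    ┃     0       0       0  ┃   
7        0       0    ┃━━━━━━━━━━━━━━━━━━━━━━━━┛   
8        0Item        ┃                            
9        0       0    ┃                            
0       57       0    ┃                            
1        0       0    ┃                            
2        0       0    ┃                            


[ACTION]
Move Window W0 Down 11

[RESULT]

━━━━━━━━━━━━━━━━━━━━━━┓                            
preadsheet            ┃                            
──────────────────────┨                            
:                     ┃                            
     A       B       C┃                            
----------------------┃                            
1      [0]       0    ┃━━━━━━━━━━━━━━━━━━━━━━━━┓   
2        0Test        ┃                        ┃   
3        0    2.75    ┃────────────────────────┨   
4        0       0    ┃                        ┃   
5        0       0    ┃ B       C       D      ┃   
6        0       0    ┃------------------------┃   
7        0       0    ┃     0       0       0  ┃   
8        0Item        ┃     0       0       0  ┃   
9        0       0    ┃     0       0       0  ┃   
0       57       0    ┃     0       0       0  ┃   
1        0       0    ┃     0       0      60  ┃   
2        0       0    ┃     0       0       0  ┃   


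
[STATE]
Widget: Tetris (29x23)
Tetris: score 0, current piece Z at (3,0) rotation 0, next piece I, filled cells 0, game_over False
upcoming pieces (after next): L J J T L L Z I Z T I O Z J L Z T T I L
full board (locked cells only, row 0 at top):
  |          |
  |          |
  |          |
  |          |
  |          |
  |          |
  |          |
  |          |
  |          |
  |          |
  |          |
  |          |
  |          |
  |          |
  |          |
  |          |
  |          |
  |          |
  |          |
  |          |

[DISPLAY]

   ▓▓     │Next:             
    ▓▓    │████              
          │                  
          │                  
          │                  
          │                  
          │Score:            
          │0                 
          │                  
          │                  
          │                  
          │                  
          │                  
          │                  
          │                  
          │                  
          │                  
          │                  
          │                  
          │                  
          │                  
          │                  
          │                  


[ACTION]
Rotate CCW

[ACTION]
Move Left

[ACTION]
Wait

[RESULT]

          │Next:             
   ▓      │████              
  ▓▓      │                  
  ▓       │                  
          │                  
          │                  
          │Score:            
          │0                 
          │                  
          │                  
          │                  
          │                  
          │                  
          │                  
          │                  
          │                  
          │                  
          │                  
          │                  
          │                  
          │                  
          │                  
          │                  


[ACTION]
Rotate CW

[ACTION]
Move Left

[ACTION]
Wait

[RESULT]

          │Next:             
          │████              
 ▓▓       │                  
  ▓▓      │                  
          │                  
          │                  
          │Score:            
          │0                 
          │                  
          │                  
          │                  
          │                  
          │                  
          │                  
          │                  
          │                  
          │                  
          │                  
          │                  
          │                  
          │                  
          │                  
          │                  


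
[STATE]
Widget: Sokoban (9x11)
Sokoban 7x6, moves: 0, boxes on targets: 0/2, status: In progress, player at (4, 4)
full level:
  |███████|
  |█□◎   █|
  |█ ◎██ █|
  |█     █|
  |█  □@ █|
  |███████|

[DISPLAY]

███████  
█□◎   █  
█ ◎██ █  
█     █  
█  □@ █  
███████  
Moves: 0 
         
         
         
         


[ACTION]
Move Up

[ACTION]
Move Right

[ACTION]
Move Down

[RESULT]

███████  
█□◎   █  
█ ◎██ █  
█     █  
█  □ @█  
███████  
Moves: 3 
         
         
         
         


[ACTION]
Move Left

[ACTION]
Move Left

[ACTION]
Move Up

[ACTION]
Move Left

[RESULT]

███████  
█□◎   █  
█ ◎██ █  
█ @   █  
█ □   █  
███████  
Moves: 7 
         
         
         
         


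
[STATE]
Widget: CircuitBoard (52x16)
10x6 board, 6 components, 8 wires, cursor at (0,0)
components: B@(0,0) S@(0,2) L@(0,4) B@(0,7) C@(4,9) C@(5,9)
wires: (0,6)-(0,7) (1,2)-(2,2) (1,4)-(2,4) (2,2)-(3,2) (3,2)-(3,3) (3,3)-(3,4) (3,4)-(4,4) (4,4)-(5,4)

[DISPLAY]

   0 1 2 3 4 5 6 7 8 9                              
0  [B]      S       L       · ─ B                   
                                                    
1           ·       ·                               
            │       │                               
2           ·       ·                               
            │                                       
3           · ─ · ─ ·                               
                    │                               
4                   ·                   C           
                    │                               
5                   ·                   C           
Cursor: (0,0)                                       
                                                    
                                                    
                                                    


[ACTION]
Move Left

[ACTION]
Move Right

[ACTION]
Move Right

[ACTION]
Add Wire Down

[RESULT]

   0 1 2 3 4 5 6 7 8 9                              
0   B      [S]      L       · ─ B                   
            │                                       
1           ·       ·                               
            │       │                               
2           ·       ·                               
            │                                       
3           · ─ · ─ ·                               
                    │                               
4                   ·                   C           
                    │                               
5                   ·                   C           
Cursor: (0,2)                                       
                                                    
                                                    
                                                    


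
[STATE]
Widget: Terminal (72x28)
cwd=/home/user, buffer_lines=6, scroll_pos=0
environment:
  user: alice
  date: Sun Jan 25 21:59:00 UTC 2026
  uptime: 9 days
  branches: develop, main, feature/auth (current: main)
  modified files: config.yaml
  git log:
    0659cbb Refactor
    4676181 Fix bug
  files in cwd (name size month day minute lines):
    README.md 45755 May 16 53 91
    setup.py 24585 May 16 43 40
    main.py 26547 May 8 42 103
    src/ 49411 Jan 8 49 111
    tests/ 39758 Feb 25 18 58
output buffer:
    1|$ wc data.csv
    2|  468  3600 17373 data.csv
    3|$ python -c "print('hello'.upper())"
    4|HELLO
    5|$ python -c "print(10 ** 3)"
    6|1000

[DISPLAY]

$ wc data.csv                                                           
  468  3600 17373 data.csv                                              
$ python -c "print('hello'.upper())"                                    
HELLO                                                                   
$ python -c "print(10 ** 3)"                                            
1000                                                                    
$ █                                                                     
                                                                        
                                                                        
                                                                        
                                                                        
                                                                        
                                                                        
                                                                        
                                                                        
                                                                        
                                                                        
                                                                        
                                                                        
                                                                        
                                                                        
                                                                        
                                                                        
                                                                        
                                                                        
                                                                        
                                                                        
                                                                        


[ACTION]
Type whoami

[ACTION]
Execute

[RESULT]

$ wc data.csv                                                           
  468  3600 17373 data.csv                                              
$ python -c "print('hello'.upper())"                                    
HELLO                                                                   
$ python -c "print(10 ** 3)"                                            
1000                                                                    
$ whoami                                                                
alice                                                                   
$ █                                                                     
                                                                        
                                                                        
                                                                        
                                                                        
                                                                        
                                                                        
                                                                        
                                                                        
                                                                        
                                                                        
                                                                        
                                                                        
                                                                        
                                                                        
                                                                        
                                                                        
                                                                        
                                                                        
                                                                        


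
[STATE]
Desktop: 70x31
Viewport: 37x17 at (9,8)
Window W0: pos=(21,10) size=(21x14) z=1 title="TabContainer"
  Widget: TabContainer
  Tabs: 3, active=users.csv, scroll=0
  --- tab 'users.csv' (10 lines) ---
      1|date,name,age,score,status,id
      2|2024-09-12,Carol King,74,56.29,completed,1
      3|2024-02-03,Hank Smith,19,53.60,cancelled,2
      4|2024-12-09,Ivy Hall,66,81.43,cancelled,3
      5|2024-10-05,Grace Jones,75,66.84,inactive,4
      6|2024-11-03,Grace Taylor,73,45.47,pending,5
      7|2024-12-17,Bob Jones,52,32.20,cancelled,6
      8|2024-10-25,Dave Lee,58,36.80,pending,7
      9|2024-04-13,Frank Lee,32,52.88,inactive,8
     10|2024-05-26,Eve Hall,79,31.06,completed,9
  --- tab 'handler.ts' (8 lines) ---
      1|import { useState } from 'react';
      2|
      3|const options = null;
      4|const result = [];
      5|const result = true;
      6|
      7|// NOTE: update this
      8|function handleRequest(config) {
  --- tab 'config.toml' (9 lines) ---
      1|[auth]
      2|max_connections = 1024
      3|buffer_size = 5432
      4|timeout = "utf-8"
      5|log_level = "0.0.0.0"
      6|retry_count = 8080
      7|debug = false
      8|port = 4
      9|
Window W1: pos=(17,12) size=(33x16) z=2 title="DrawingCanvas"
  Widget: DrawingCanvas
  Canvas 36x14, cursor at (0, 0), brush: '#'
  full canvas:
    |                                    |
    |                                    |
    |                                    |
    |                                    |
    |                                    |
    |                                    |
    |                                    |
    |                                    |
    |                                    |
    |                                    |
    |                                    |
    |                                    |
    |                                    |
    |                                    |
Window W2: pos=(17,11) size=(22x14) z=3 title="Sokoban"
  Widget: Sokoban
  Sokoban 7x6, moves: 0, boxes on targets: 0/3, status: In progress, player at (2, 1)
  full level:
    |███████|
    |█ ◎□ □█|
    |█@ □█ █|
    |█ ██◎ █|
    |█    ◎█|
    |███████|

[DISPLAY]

                                     
                                     
            ┏━━━━━━━━━━━━━━━━━━━┓    
        ┏━━━━━━━━━━━━━━━━━━━━┓  ┃    
        ┃ Sokoban            ┃━━━━━━━
        ┠────────────────────┨       
        ┃███████             ┃───────
        ┃█ ◎□ □█             ┃       
        ┃█@ □█ █             ┃       
        ┃█ ██◎ █             ┃       
        ┃█    ◎█             ┃       
        ┃███████             ┃       
        ┃Moves: 0  0/3       ┃       
        ┃                    ┃       
        ┃                    ┃       
        ┃                    ┃       
        ┗━━━━━━━━━━━━━━━━━━━━┛       


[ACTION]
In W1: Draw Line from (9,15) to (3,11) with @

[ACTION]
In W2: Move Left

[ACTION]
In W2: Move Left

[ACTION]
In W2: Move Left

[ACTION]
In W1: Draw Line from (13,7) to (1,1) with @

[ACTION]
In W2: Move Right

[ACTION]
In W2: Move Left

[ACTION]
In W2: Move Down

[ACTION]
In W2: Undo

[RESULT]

                                     
                                     
            ┏━━━━━━━━━━━━━━━━━━━┓    
        ┏━━━━━━━━━━━━━━━━━━━━┓  ┃    
        ┃ Sokoban            ┃━━━━━━━
        ┠────────────────────┨       
        ┃███████             ┃───────
        ┃█ ◎□ □█             ┃       
        ┃█@ □█ █             ┃       
        ┃█ ██◎ █             ┃       
        ┃█    ◎█             ┃       
        ┃███████             ┃       
        ┃Moves: 2  0/3       ┃       
        ┃                    ┃       
        ┃                    ┃       
        ┃                    ┃       
        ┗━━━━━━━━━━━━━━━━━━━━┛       
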